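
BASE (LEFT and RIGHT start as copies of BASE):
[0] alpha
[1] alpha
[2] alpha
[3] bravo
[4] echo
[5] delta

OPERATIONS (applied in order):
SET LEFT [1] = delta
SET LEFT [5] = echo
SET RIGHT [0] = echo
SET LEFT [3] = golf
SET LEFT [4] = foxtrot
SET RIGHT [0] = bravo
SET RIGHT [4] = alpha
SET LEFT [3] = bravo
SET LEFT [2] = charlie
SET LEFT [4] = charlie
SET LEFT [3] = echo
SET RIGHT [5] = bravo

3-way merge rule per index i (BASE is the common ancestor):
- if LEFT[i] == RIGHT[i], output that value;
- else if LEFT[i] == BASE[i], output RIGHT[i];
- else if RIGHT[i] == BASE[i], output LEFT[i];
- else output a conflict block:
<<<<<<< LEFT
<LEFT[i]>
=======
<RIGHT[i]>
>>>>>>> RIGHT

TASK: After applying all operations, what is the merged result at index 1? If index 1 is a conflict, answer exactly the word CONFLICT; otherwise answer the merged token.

Answer: delta

Derivation:
Final LEFT:  [alpha, delta, charlie, echo, charlie, echo]
Final RIGHT: [bravo, alpha, alpha, bravo, alpha, bravo]
i=0: L=alpha=BASE, R=bravo -> take RIGHT -> bravo
i=1: L=delta, R=alpha=BASE -> take LEFT -> delta
i=2: L=charlie, R=alpha=BASE -> take LEFT -> charlie
i=3: L=echo, R=bravo=BASE -> take LEFT -> echo
i=4: BASE=echo L=charlie R=alpha all differ -> CONFLICT
i=5: BASE=delta L=echo R=bravo all differ -> CONFLICT
Index 1 -> delta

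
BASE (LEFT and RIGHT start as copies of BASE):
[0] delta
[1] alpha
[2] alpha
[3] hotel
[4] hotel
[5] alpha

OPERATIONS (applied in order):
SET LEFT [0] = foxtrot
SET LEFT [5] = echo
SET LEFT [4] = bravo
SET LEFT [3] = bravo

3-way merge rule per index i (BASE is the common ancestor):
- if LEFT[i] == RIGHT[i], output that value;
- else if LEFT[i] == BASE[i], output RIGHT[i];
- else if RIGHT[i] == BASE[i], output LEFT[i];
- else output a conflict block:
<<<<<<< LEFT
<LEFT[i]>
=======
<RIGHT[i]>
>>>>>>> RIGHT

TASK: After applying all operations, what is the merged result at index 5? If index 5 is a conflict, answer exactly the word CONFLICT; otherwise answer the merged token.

Answer: echo

Derivation:
Final LEFT:  [foxtrot, alpha, alpha, bravo, bravo, echo]
Final RIGHT: [delta, alpha, alpha, hotel, hotel, alpha]
i=0: L=foxtrot, R=delta=BASE -> take LEFT -> foxtrot
i=1: L=alpha R=alpha -> agree -> alpha
i=2: L=alpha R=alpha -> agree -> alpha
i=3: L=bravo, R=hotel=BASE -> take LEFT -> bravo
i=4: L=bravo, R=hotel=BASE -> take LEFT -> bravo
i=5: L=echo, R=alpha=BASE -> take LEFT -> echo
Index 5 -> echo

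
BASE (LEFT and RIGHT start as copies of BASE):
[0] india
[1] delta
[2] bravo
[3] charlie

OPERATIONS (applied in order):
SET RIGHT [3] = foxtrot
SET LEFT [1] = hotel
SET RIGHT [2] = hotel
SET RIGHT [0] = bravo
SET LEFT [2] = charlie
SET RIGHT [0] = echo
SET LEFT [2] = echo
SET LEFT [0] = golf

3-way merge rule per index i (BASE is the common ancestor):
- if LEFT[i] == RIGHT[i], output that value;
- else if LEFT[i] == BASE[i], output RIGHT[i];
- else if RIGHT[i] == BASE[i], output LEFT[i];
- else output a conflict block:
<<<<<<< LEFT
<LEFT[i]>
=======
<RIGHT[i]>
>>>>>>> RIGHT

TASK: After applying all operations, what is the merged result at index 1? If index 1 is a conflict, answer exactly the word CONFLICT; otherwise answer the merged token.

Answer: hotel

Derivation:
Final LEFT:  [golf, hotel, echo, charlie]
Final RIGHT: [echo, delta, hotel, foxtrot]
i=0: BASE=india L=golf R=echo all differ -> CONFLICT
i=1: L=hotel, R=delta=BASE -> take LEFT -> hotel
i=2: BASE=bravo L=echo R=hotel all differ -> CONFLICT
i=3: L=charlie=BASE, R=foxtrot -> take RIGHT -> foxtrot
Index 1 -> hotel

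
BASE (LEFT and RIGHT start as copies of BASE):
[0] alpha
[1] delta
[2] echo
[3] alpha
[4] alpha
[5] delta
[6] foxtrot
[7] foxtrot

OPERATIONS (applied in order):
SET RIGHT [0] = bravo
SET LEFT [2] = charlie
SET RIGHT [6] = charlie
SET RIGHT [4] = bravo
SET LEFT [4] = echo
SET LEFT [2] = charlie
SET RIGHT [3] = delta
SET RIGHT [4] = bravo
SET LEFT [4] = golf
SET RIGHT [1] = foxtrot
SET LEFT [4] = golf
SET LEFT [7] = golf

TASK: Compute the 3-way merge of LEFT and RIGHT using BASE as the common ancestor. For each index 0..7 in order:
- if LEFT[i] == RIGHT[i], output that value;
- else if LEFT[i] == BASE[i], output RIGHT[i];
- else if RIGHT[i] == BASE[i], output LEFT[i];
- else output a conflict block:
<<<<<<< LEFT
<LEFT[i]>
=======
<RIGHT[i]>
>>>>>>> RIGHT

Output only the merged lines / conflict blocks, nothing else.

Final LEFT:  [alpha, delta, charlie, alpha, golf, delta, foxtrot, golf]
Final RIGHT: [bravo, foxtrot, echo, delta, bravo, delta, charlie, foxtrot]
i=0: L=alpha=BASE, R=bravo -> take RIGHT -> bravo
i=1: L=delta=BASE, R=foxtrot -> take RIGHT -> foxtrot
i=2: L=charlie, R=echo=BASE -> take LEFT -> charlie
i=3: L=alpha=BASE, R=delta -> take RIGHT -> delta
i=4: BASE=alpha L=golf R=bravo all differ -> CONFLICT
i=5: L=delta R=delta -> agree -> delta
i=6: L=foxtrot=BASE, R=charlie -> take RIGHT -> charlie
i=7: L=golf, R=foxtrot=BASE -> take LEFT -> golf

Answer: bravo
foxtrot
charlie
delta
<<<<<<< LEFT
golf
=======
bravo
>>>>>>> RIGHT
delta
charlie
golf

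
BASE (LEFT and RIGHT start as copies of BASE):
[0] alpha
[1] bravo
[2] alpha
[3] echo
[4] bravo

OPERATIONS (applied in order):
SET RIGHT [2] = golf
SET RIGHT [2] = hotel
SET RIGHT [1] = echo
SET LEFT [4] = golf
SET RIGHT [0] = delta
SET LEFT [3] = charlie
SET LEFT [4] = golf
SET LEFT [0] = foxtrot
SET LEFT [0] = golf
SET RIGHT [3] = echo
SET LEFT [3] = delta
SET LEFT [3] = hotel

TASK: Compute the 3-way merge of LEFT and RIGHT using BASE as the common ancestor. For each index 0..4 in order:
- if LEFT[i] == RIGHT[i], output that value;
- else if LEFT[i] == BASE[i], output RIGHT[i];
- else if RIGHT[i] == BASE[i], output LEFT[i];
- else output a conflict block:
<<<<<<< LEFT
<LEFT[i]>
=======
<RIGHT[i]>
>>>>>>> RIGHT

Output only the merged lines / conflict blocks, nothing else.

Answer: <<<<<<< LEFT
golf
=======
delta
>>>>>>> RIGHT
echo
hotel
hotel
golf

Derivation:
Final LEFT:  [golf, bravo, alpha, hotel, golf]
Final RIGHT: [delta, echo, hotel, echo, bravo]
i=0: BASE=alpha L=golf R=delta all differ -> CONFLICT
i=1: L=bravo=BASE, R=echo -> take RIGHT -> echo
i=2: L=alpha=BASE, R=hotel -> take RIGHT -> hotel
i=3: L=hotel, R=echo=BASE -> take LEFT -> hotel
i=4: L=golf, R=bravo=BASE -> take LEFT -> golf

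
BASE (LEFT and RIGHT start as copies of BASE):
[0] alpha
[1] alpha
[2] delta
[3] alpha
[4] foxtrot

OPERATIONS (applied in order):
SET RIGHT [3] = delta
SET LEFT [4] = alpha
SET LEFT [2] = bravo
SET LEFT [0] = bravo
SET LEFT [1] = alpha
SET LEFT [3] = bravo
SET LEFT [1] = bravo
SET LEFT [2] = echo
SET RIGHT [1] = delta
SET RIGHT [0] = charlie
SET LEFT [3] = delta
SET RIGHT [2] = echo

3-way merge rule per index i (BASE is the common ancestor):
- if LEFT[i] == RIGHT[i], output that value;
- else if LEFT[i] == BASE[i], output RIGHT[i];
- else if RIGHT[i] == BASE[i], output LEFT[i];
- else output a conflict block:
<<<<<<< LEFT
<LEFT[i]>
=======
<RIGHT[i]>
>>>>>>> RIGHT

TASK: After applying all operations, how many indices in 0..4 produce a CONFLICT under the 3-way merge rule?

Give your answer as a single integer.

Answer: 2

Derivation:
Final LEFT:  [bravo, bravo, echo, delta, alpha]
Final RIGHT: [charlie, delta, echo, delta, foxtrot]
i=0: BASE=alpha L=bravo R=charlie all differ -> CONFLICT
i=1: BASE=alpha L=bravo R=delta all differ -> CONFLICT
i=2: L=echo R=echo -> agree -> echo
i=3: L=delta R=delta -> agree -> delta
i=4: L=alpha, R=foxtrot=BASE -> take LEFT -> alpha
Conflict count: 2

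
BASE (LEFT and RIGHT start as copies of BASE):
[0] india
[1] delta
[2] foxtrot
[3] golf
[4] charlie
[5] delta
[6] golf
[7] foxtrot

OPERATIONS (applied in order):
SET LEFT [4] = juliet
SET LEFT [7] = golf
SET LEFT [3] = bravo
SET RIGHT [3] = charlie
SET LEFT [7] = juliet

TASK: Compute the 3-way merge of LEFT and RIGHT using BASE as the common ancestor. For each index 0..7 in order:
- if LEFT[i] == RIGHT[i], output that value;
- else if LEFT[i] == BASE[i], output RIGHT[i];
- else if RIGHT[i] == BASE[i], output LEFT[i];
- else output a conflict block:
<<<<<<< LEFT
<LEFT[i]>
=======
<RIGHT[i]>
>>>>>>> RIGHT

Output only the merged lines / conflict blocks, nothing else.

Final LEFT:  [india, delta, foxtrot, bravo, juliet, delta, golf, juliet]
Final RIGHT: [india, delta, foxtrot, charlie, charlie, delta, golf, foxtrot]
i=0: L=india R=india -> agree -> india
i=1: L=delta R=delta -> agree -> delta
i=2: L=foxtrot R=foxtrot -> agree -> foxtrot
i=3: BASE=golf L=bravo R=charlie all differ -> CONFLICT
i=4: L=juliet, R=charlie=BASE -> take LEFT -> juliet
i=5: L=delta R=delta -> agree -> delta
i=6: L=golf R=golf -> agree -> golf
i=7: L=juliet, R=foxtrot=BASE -> take LEFT -> juliet

Answer: india
delta
foxtrot
<<<<<<< LEFT
bravo
=======
charlie
>>>>>>> RIGHT
juliet
delta
golf
juliet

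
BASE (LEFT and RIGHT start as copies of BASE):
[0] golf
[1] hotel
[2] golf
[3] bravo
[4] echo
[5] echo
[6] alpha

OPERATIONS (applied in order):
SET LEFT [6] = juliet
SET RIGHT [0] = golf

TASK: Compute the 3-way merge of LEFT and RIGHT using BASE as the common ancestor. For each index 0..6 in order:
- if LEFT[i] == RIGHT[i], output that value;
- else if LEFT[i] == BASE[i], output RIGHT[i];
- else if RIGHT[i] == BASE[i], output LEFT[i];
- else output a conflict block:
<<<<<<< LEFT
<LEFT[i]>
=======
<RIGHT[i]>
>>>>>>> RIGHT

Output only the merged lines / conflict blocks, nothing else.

Answer: golf
hotel
golf
bravo
echo
echo
juliet

Derivation:
Final LEFT:  [golf, hotel, golf, bravo, echo, echo, juliet]
Final RIGHT: [golf, hotel, golf, bravo, echo, echo, alpha]
i=0: L=golf R=golf -> agree -> golf
i=1: L=hotel R=hotel -> agree -> hotel
i=2: L=golf R=golf -> agree -> golf
i=3: L=bravo R=bravo -> agree -> bravo
i=4: L=echo R=echo -> agree -> echo
i=5: L=echo R=echo -> agree -> echo
i=6: L=juliet, R=alpha=BASE -> take LEFT -> juliet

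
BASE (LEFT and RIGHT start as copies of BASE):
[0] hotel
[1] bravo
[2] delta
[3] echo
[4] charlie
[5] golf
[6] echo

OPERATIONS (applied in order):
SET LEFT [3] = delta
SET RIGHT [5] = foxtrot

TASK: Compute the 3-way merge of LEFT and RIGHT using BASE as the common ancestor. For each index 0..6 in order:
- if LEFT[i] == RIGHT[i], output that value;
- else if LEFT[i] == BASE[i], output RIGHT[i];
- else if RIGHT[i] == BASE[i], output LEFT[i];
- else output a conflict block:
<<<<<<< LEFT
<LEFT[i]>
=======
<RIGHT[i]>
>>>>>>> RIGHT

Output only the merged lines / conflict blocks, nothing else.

Final LEFT:  [hotel, bravo, delta, delta, charlie, golf, echo]
Final RIGHT: [hotel, bravo, delta, echo, charlie, foxtrot, echo]
i=0: L=hotel R=hotel -> agree -> hotel
i=1: L=bravo R=bravo -> agree -> bravo
i=2: L=delta R=delta -> agree -> delta
i=3: L=delta, R=echo=BASE -> take LEFT -> delta
i=4: L=charlie R=charlie -> agree -> charlie
i=5: L=golf=BASE, R=foxtrot -> take RIGHT -> foxtrot
i=6: L=echo R=echo -> agree -> echo

Answer: hotel
bravo
delta
delta
charlie
foxtrot
echo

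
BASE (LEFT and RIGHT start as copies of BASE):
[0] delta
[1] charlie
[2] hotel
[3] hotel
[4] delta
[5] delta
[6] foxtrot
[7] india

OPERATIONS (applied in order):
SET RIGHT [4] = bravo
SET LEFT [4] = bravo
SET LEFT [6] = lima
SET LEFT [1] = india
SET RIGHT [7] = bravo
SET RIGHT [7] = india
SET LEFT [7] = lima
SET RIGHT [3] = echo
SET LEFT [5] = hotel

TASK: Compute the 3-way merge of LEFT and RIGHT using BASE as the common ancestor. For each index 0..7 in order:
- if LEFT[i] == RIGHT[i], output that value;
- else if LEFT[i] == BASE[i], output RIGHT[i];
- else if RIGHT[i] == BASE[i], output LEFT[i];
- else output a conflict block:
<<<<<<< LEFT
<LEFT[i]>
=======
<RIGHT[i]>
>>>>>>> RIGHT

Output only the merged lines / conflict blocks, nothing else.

Answer: delta
india
hotel
echo
bravo
hotel
lima
lima

Derivation:
Final LEFT:  [delta, india, hotel, hotel, bravo, hotel, lima, lima]
Final RIGHT: [delta, charlie, hotel, echo, bravo, delta, foxtrot, india]
i=0: L=delta R=delta -> agree -> delta
i=1: L=india, R=charlie=BASE -> take LEFT -> india
i=2: L=hotel R=hotel -> agree -> hotel
i=3: L=hotel=BASE, R=echo -> take RIGHT -> echo
i=4: L=bravo R=bravo -> agree -> bravo
i=5: L=hotel, R=delta=BASE -> take LEFT -> hotel
i=6: L=lima, R=foxtrot=BASE -> take LEFT -> lima
i=7: L=lima, R=india=BASE -> take LEFT -> lima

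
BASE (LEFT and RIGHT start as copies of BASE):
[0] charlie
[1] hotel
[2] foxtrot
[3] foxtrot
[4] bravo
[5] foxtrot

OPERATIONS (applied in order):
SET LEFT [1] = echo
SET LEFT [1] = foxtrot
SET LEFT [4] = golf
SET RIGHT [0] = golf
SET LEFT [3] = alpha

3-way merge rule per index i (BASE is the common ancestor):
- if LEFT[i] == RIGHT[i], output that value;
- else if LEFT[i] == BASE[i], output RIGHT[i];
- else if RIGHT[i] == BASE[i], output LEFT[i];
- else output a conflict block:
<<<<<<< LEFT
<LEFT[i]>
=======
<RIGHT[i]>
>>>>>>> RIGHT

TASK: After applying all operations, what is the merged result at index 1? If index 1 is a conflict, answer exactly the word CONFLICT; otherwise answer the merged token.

Final LEFT:  [charlie, foxtrot, foxtrot, alpha, golf, foxtrot]
Final RIGHT: [golf, hotel, foxtrot, foxtrot, bravo, foxtrot]
i=0: L=charlie=BASE, R=golf -> take RIGHT -> golf
i=1: L=foxtrot, R=hotel=BASE -> take LEFT -> foxtrot
i=2: L=foxtrot R=foxtrot -> agree -> foxtrot
i=3: L=alpha, R=foxtrot=BASE -> take LEFT -> alpha
i=4: L=golf, R=bravo=BASE -> take LEFT -> golf
i=5: L=foxtrot R=foxtrot -> agree -> foxtrot
Index 1 -> foxtrot

Answer: foxtrot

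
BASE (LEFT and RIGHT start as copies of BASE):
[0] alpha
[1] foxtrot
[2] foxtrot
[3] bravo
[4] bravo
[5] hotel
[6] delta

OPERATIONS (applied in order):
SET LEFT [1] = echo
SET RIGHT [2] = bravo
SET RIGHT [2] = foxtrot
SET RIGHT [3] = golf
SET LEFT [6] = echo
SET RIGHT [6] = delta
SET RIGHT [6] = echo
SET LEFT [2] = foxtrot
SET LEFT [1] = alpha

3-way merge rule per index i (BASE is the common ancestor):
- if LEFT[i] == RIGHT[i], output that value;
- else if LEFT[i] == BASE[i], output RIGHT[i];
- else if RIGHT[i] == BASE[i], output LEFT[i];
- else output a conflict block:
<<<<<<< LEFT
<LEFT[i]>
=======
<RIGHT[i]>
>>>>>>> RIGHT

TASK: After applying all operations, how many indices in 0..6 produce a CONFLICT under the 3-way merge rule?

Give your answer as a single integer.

Final LEFT:  [alpha, alpha, foxtrot, bravo, bravo, hotel, echo]
Final RIGHT: [alpha, foxtrot, foxtrot, golf, bravo, hotel, echo]
i=0: L=alpha R=alpha -> agree -> alpha
i=1: L=alpha, R=foxtrot=BASE -> take LEFT -> alpha
i=2: L=foxtrot R=foxtrot -> agree -> foxtrot
i=3: L=bravo=BASE, R=golf -> take RIGHT -> golf
i=4: L=bravo R=bravo -> agree -> bravo
i=5: L=hotel R=hotel -> agree -> hotel
i=6: L=echo R=echo -> agree -> echo
Conflict count: 0

Answer: 0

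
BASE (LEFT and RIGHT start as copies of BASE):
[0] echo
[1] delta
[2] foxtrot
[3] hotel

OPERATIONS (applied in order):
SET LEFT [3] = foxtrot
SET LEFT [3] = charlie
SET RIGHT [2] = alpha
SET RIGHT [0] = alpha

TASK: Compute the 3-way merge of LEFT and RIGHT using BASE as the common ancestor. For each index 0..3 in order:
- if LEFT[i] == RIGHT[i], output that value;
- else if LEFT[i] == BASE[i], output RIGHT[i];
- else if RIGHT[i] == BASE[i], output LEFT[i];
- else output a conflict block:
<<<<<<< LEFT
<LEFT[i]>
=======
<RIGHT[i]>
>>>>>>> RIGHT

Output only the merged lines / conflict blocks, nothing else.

Final LEFT:  [echo, delta, foxtrot, charlie]
Final RIGHT: [alpha, delta, alpha, hotel]
i=0: L=echo=BASE, R=alpha -> take RIGHT -> alpha
i=1: L=delta R=delta -> agree -> delta
i=2: L=foxtrot=BASE, R=alpha -> take RIGHT -> alpha
i=3: L=charlie, R=hotel=BASE -> take LEFT -> charlie

Answer: alpha
delta
alpha
charlie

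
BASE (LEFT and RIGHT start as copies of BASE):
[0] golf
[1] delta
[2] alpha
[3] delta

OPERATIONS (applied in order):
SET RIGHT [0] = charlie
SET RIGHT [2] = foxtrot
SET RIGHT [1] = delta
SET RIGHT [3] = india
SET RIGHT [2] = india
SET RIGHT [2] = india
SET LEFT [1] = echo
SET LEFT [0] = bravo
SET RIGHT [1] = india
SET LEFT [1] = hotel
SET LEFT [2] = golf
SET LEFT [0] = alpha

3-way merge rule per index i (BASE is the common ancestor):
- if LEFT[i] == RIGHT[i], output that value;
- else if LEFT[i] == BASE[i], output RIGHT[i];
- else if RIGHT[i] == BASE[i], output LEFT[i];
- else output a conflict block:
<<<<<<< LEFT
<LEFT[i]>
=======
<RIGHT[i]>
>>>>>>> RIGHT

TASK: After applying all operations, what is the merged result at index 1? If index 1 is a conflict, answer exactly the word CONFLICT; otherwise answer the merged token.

Answer: CONFLICT

Derivation:
Final LEFT:  [alpha, hotel, golf, delta]
Final RIGHT: [charlie, india, india, india]
i=0: BASE=golf L=alpha R=charlie all differ -> CONFLICT
i=1: BASE=delta L=hotel R=india all differ -> CONFLICT
i=2: BASE=alpha L=golf R=india all differ -> CONFLICT
i=3: L=delta=BASE, R=india -> take RIGHT -> india
Index 1 -> CONFLICT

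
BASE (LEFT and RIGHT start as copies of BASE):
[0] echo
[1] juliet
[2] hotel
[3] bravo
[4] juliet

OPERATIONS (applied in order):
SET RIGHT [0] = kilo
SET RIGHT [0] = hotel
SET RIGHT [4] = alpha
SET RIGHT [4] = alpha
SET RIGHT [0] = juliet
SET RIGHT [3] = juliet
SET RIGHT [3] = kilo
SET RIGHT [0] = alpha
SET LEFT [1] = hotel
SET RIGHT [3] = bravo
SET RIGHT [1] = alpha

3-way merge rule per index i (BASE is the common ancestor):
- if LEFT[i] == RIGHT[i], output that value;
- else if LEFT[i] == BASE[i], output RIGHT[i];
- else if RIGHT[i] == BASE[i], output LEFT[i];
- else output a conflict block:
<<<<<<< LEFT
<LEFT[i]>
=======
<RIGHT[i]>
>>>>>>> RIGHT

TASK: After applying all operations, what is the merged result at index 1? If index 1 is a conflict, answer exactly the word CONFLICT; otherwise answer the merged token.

Answer: CONFLICT

Derivation:
Final LEFT:  [echo, hotel, hotel, bravo, juliet]
Final RIGHT: [alpha, alpha, hotel, bravo, alpha]
i=0: L=echo=BASE, R=alpha -> take RIGHT -> alpha
i=1: BASE=juliet L=hotel R=alpha all differ -> CONFLICT
i=2: L=hotel R=hotel -> agree -> hotel
i=3: L=bravo R=bravo -> agree -> bravo
i=4: L=juliet=BASE, R=alpha -> take RIGHT -> alpha
Index 1 -> CONFLICT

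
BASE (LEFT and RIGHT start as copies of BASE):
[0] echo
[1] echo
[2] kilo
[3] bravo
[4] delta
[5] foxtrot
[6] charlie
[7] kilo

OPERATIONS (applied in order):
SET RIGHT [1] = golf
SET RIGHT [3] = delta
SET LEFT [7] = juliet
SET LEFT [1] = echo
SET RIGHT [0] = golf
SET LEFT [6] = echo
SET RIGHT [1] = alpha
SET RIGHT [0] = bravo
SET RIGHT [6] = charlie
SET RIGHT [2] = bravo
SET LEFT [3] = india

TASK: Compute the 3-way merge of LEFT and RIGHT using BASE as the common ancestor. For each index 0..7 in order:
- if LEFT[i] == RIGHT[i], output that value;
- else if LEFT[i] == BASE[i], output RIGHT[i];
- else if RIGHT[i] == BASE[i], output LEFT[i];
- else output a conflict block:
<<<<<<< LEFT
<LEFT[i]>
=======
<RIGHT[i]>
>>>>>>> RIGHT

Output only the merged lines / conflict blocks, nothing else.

Answer: bravo
alpha
bravo
<<<<<<< LEFT
india
=======
delta
>>>>>>> RIGHT
delta
foxtrot
echo
juliet

Derivation:
Final LEFT:  [echo, echo, kilo, india, delta, foxtrot, echo, juliet]
Final RIGHT: [bravo, alpha, bravo, delta, delta, foxtrot, charlie, kilo]
i=0: L=echo=BASE, R=bravo -> take RIGHT -> bravo
i=1: L=echo=BASE, R=alpha -> take RIGHT -> alpha
i=2: L=kilo=BASE, R=bravo -> take RIGHT -> bravo
i=3: BASE=bravo L=india R=delta all differ -> CONFLICT
i=4: L=delta R=delta -> agree -> delta
i=5: L=foxtrot R=foxtrot -> agree -> foxtrot
i=6: L=echo, R=charlie=BASE -> take LEFT -> echo
i=7: L=juliet, R=kilo=BASE -> take LEFT -> juliet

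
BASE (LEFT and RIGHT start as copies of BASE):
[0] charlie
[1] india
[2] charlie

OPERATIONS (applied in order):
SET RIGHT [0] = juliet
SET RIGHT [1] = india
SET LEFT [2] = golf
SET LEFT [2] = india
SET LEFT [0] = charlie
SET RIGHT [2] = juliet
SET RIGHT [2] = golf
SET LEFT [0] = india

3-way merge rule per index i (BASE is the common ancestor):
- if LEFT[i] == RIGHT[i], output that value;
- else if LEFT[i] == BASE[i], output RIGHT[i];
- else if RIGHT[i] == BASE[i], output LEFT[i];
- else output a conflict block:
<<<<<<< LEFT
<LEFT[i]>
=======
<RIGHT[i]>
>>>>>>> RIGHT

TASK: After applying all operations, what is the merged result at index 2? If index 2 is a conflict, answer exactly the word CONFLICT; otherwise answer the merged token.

Answer: CONFLICT

Derivation:
Final LEFT:  [india, india, india]
Final RIGHT: [juliet, india, golf]
i=0: BASE=charlie L=india R=juliet all differ -> CONFLICT
i=1: L=india R=india -> agree -> india
i=2: BASE=charlie L=india R=golf all differ -> CONFLICT
Index 2 -> CONFLICT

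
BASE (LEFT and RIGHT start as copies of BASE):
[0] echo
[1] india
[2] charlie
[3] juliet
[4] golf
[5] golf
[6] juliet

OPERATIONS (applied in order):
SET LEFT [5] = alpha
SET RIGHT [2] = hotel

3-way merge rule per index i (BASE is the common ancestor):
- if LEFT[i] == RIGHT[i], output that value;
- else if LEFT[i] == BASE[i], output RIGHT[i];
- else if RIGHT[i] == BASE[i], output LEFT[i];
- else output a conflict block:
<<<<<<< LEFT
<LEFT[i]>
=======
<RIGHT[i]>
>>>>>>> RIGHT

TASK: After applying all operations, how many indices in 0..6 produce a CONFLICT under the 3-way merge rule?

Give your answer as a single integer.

Final LEFT:  [echo, india, charlie, juliet, golf, alpha, juliet]
Final RIGHT: [echo, india, hotel, juliet, golf, golf, juliet]
i=0: L=echo R=echo -> agree -> echo
i=1: L=india R=india -> agree -> india
i=2: L=charlie=BASE, R=hotel -> take RIGHT -> hotel
i=3: L=juliet R=juliet -> agree -> juliet
i=4: L=golf R=golf -> agree -> golf
i=5: L=alpha, R=golf=BASE -> take LEFT -> alpha
i=6: L=juliet R=juliet -> agree -> juliet
Conflict count: 0

Answer: 0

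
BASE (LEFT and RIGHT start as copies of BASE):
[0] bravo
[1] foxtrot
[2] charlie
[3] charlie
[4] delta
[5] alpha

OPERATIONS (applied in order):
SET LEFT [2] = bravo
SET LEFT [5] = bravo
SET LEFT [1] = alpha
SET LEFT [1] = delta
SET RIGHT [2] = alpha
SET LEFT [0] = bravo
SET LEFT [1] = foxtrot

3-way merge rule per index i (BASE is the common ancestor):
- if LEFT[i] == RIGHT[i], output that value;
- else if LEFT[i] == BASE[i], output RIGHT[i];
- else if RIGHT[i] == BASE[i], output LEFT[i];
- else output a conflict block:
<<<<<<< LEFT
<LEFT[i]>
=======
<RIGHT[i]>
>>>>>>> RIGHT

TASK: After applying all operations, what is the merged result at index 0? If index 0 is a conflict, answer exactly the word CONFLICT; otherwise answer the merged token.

Final LEFT:  [bravo, foxtrot, bravo, charlie, delta, bravo]
Final RIGHT: [bravo, foxtrot, alpha, charlie, delta, alpha]
i=0: L=bravo R=bravo -> agree -> bravo
i=1: L=foxtrot R=foxtrot -> agree -> foxtrot
i=2: BASE=charlie L=bravo R=alpha all differ -> CONFLICT
i=3: L=charlie R=charlie -> agree -> charlie
i=4: L=delta R=delta -> agree -> delta
i=5: L=bravo, R=alpha=BASE -> take LEFT -> bravo
Index 0 -> bravo

Answer: bravo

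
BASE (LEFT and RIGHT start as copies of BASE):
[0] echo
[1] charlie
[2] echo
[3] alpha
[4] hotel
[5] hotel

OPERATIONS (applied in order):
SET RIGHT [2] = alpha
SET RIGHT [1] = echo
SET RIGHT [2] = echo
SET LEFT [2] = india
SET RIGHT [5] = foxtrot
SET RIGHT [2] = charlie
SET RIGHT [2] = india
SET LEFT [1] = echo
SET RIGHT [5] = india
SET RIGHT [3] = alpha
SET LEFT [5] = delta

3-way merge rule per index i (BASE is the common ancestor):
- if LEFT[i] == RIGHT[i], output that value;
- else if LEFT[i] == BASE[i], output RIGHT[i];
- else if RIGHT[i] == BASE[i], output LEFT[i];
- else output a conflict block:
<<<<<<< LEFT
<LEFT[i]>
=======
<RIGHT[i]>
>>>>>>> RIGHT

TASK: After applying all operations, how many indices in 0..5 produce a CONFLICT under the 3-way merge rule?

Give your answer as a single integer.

Answer: 1

Derivation:
Final LEFT:  [echo, echo, india, alpha, hotel, delta]
Final RIGHT: [echo, echo, india, alpha, hotel, india]
i=0: L=echo R=echo -> agree -> echo
i=1: L=echo R=echo -> agree -> echo
i=2: L=india R=india -> agree -> india
i=3: L=alpha R=alpha -> agree -> alpha
i=4: L=hotel R=hotel -> agree -> hotel
i=5: BASE=hotel L=delta R=india all differ -> CONFLICT
Conflict count: 1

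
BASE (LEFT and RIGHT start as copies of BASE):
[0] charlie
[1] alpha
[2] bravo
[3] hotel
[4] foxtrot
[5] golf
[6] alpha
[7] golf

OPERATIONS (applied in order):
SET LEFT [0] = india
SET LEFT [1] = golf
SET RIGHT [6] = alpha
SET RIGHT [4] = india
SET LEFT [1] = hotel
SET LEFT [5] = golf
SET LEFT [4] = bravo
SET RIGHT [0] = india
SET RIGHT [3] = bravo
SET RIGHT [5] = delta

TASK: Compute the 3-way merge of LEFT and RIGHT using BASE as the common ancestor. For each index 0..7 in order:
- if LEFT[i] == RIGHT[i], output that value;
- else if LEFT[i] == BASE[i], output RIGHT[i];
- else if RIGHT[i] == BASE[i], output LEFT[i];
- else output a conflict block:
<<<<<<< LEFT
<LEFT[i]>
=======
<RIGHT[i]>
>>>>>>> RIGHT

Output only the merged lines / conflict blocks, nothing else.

Final LEFT:  [india, hotel, bravo, hotel, bravo, golf, alpha, golf]
Final RIGHT: [india, alpha, bravo, bravo, india, delta, alpha, golf]
i=0: L=india R=india -> agree -> india
i=1: L=hotel, R=alpha=BASE -> take LEFT -> hotel
i=2: L=bravo R=bravo -> agree -> bravo
i=3: L=hotel=BASE, R=bravo -> take RIGHT -> bravo
i=4: BASE=foxtrot L=bravo R=india all differ -> CONFLICT
i=5: L=golf=BASE, R=delta -> take RIGHT -> delta
i=6: L=alpha R=alpha -> agree -> alpha
i=7: L=golf R=golf -> agree -> golf

Answer: india
hotel
bravo
bravo
<<<<<<< LEFT
bravo
=======
india
>>>>>>> RIGHT
delta
alpha
golf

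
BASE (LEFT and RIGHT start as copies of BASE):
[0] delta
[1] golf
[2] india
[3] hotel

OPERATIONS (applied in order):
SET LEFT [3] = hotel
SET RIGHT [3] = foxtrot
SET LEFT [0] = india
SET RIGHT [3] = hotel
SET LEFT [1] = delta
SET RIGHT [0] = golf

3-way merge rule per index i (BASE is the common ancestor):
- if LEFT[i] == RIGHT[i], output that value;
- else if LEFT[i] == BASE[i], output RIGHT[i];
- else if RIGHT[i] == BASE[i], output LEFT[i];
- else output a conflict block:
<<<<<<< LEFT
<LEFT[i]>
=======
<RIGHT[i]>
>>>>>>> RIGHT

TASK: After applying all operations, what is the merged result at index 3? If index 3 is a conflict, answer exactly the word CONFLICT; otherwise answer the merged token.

Answer: hotel

Derivation:
Final LEFT:  [india, delta, india, hotel]
Final RIGHT: [golf, golf, india, hotel]
i=0: BASE=delta L=india R=golf all differ -> CONFLICT
i=1: L=delta, R=golf=BASE -> take LEFT -> delta
i=2: L=india R=india -> agree -> india
i=3: L=hotel R=hotel -> agree -> hotel
Index 3 -> hotel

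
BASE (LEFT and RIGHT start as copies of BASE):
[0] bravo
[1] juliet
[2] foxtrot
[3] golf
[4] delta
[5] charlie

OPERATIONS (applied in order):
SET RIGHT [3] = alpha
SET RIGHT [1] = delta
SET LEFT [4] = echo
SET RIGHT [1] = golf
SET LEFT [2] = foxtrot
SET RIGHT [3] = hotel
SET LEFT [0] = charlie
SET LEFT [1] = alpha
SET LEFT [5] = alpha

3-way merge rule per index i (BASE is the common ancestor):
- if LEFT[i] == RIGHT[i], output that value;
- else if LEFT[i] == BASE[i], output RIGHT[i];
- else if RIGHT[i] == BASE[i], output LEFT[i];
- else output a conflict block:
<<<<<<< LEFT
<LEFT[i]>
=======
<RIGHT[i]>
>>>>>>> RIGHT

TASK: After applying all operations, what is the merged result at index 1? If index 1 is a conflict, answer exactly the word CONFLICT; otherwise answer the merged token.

Final LEFT:  [charlie, alpha, foxtrot, golf, echo, alpha]
Final RIGHT: [bravo, golf, foxtrot, hotel, delta, charlie]
i=0: L=charlie, R=bravo=BASE -> take LEFT -> charlie
i=1: BASE=juliet L=alpha R=golf all differ -> CONFLICT
i=2: L=foxtrot R=foxtrot -> agree -> foxtrot
i=3: L=golf=BASE, R=hotel -> take RIGHT -> hotel
i=4: L=echo, R=delta=BASE -> take LEFT -> echo
i=5: L=alpha, R=charlie=BASE -> take LEFT -> alpha
Index 1 -> CONFLICT

Answer: CONFLICT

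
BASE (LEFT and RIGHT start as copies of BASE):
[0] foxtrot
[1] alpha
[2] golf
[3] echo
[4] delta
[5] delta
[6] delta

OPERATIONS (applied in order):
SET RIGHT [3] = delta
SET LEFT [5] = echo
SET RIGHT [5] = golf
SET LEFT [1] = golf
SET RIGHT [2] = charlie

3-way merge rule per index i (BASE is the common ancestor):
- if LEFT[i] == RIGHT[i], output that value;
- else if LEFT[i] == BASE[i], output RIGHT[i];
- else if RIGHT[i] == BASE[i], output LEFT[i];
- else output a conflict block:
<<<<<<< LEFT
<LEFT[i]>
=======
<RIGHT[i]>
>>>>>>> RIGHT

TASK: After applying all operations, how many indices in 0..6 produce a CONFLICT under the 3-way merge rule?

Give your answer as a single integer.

Answer: 1

Derivation:
Final LEFT:  [foxtrot, golf, golf, echo, delta, echo, delta]
Final RIGHT: [foxtrot, alpha, charlie, delta, delta, golf, delta]
i=0: L=foxtrot R=foxtrot -> agree -> foxtrot
i=1: L=golf, R=alpha=BASE -> take LEFT -> golf
i=2: L=golf=BASE, R=charlie -> take RIGHT -> charlie
i=3: L=echo=BASE, R=delta -> take RIGHT -> delta
i=4: L=delta R=delta -> agree -> delta
i=5: BASE=delta L=echo R=golf all differ -> CONFLICT
i=6: L=delta R=delta -> agree -> delta
Conflict count: 1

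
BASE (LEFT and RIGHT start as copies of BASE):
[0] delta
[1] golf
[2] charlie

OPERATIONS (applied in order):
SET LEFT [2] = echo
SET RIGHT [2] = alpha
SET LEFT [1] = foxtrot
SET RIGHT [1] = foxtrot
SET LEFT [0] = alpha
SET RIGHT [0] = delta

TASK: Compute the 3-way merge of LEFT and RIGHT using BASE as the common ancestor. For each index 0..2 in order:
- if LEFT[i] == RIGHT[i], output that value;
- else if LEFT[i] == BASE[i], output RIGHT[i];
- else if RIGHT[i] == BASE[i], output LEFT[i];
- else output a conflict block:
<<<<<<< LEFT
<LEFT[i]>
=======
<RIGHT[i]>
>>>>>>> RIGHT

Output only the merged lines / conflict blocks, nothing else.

Answer: alpha
foxtrot
<<<<<<< LEFT
echo
=======
alpha
>>>>>>> RIGHT

Derivation:
Final LEFT:  [alpha, foxtrot, echo]
Final RIGHT: [delta, foxtrot, alpha]
i=0: L=alpha, R=delta=BASE -> take LEFT -> alpha
i=1: L=foxtrot R=foxtrot -> agree -> foxtrot
i=2: BASE=charlie L=echo R=alpha all differ -> CONFLICT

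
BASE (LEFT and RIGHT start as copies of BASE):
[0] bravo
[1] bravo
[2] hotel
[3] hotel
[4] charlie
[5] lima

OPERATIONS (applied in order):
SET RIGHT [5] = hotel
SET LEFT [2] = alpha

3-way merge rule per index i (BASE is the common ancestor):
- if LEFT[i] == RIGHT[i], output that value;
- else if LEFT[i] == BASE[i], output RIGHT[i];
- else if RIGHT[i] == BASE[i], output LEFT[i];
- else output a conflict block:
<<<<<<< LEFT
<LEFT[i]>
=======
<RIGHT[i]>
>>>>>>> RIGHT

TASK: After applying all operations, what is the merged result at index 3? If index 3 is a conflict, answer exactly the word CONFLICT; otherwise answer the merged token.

Final LEFT:  [bravo, bravo, alpha, hotel, charlie, lima]
Final RIGHT: [bravo, bravo, hotel, hotel, charlie, hotel]
i=0: L=bravo R=bravo -> agree -> bravo
i=1: L=bravo R=bravo -> agree -> bravo
i=2: L=alpha, R=hotel=BASE -> take LEFT -> alpha
i=3: L=hotel R=hotel -> agree -> hotel
i=4: L=charlie R=charlie -> agree -> charlie
i=5: L=lima=BASE, R=hotel -> take RIGHT -> hotel
Index 3 -> hotel

Answer: hotel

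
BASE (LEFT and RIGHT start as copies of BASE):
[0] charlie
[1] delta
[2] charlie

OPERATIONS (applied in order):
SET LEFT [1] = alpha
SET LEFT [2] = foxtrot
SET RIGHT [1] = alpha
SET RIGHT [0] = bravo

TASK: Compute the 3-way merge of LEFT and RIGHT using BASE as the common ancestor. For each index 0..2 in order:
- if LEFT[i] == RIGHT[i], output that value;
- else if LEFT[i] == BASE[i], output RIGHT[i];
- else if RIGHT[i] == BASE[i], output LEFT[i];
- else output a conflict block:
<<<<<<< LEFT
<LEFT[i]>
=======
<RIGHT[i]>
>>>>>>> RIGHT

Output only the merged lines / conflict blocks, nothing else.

Final LEFT:  [charlie, alpha, foxtrot]
Final RIGHT: [bravo, alpha, charlie]
i=0: L=charlie=BASE, R=bravo -> take RIGHT -> bravo
i=1: L=alpha R=alpha -> agree -> alpha
i=2: L=foxtrot, R=charlie=BASE -> take LEFT -> foxtrot

Answer: bravo
alpha
foxtrot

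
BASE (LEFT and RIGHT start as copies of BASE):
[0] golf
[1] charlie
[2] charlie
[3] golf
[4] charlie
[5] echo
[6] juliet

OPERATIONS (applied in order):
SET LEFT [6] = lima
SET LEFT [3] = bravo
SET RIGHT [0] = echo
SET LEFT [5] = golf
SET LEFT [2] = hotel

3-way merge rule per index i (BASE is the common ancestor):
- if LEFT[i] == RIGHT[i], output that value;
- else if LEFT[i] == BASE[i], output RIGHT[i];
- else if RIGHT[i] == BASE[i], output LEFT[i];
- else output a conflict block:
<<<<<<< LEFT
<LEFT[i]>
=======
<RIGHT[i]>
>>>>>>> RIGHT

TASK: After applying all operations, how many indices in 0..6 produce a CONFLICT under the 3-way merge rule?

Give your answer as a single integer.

Answer: 0

Derivation:
Final LEFT:  [golf, charlie, hotel, bravo, charlie, golf, lima]
Final RIGHT: [echo, charlie, charlie, golf, charlie, echo, juliet]
i=0: L=golf=BASE, R=echo -> take RIGHT -> echo
i=1: L=charlie R=charlie -> agree -> charlie
i=2: L=hotel, R=charlie=BASE -> take LEFT -> hotel
i=3: L=bravo, R=golf=BASE -> take LEFT -> bravo
i=4: L=charlie R=charlie -> agree -> charlie
i=5: L=golf, R=echo=BASE -> take LEFT -> golf
i=6: L=lima, R=juliet=BASE -> take LEFT -> lima
Conflict count: 0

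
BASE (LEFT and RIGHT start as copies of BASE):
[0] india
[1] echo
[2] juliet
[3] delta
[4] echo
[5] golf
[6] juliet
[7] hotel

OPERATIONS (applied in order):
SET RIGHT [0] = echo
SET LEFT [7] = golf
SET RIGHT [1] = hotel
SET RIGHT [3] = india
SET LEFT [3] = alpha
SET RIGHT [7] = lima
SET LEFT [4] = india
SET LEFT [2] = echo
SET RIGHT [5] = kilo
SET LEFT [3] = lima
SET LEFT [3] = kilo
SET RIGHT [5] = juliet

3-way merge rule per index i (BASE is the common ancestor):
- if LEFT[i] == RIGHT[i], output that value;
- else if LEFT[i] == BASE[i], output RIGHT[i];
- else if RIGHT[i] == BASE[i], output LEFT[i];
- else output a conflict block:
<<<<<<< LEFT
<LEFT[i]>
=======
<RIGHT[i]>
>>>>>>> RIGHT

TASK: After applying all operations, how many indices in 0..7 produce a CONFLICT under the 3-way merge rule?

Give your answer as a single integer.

Final LEFT:  [india, echo, echo, kilo, india, golf, juliet, golf]
Final RIGHT: [echo, hotel, juliet, india, echo, juliet, juliet, lima]
i=0: L=india=BASE, R=echo -> take RIGHT -> echo
i=1: L=echo=BASE, R=hotel -> take RIGHT -> hotel
i=2: L=echo, R=juliet=BASE -> take LEFT -> echo
i=3: BASE=delta L=kilo R=india all differ -> CONFLICT
i=4: L=india, R=echo=BASE -> take LEFT -> india
i=5: L=golf=BASE, R=juliet -> take RIGHT -> juliet
i=6: L=juliet R=juliet -> agree -> juliet
i=7: BASE=hotel L=golf R=lima all differ -> CONFLICT
Conflict count: 2

Answer: 2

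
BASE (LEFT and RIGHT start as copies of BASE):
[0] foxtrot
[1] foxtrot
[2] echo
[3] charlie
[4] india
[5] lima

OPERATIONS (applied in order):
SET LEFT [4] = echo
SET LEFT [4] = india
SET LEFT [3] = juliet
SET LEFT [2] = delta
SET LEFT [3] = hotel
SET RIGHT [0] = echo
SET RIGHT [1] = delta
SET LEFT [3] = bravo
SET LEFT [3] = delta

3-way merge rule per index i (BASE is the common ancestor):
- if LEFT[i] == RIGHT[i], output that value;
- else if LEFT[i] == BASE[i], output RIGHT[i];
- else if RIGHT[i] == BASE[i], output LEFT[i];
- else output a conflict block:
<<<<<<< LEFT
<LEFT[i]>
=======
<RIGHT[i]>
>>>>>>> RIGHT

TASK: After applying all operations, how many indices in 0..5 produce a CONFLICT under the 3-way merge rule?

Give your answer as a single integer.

Answer: 0

Derivation:
Final LEFT:  [foxtrot, foxtrot, delta, delta, india, lima]
Final RIGHT: [echo, delta, echo, charlie, india, lima]
i=0: L=foxtrot=BASE, R=echo -> take RIGHT -> echo
i=1: L=foxtrot=BASE, R=delta -> take RIGHT -> delta
i=2: L=delta, R=echo=BASE -> take LEFT -> delta
i=3: L=delta, R=charlie=BASE -> take LEFT -> delta
i=4: L=india R=india -> agree -> india
i=5: L=lima R=lima -> agree -> lima
Conflict count: 0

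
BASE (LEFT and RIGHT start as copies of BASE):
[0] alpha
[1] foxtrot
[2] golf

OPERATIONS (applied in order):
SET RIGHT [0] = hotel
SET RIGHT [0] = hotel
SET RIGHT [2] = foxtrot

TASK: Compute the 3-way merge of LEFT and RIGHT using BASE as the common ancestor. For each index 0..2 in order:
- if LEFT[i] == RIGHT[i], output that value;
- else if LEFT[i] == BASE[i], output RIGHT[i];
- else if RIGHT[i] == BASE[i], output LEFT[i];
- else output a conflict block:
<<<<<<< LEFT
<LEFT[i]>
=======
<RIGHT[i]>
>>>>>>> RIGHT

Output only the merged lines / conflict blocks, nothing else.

Final LEFT:  [alpha, foxtrot, golf]
Final RIGHT: [hotel, foxtrot, foxtrot]
i=0: L=alpha=BASE, R=hotel -> take RIGHT -> hotel
i=1: L=foxtrot R=foxtrot -> agree -> foxtrot
i=2: L=golf=BASE, R=foxtrot -> take RIGHT -> foxtrot

Answer: hotel
foxtrot
foxtrot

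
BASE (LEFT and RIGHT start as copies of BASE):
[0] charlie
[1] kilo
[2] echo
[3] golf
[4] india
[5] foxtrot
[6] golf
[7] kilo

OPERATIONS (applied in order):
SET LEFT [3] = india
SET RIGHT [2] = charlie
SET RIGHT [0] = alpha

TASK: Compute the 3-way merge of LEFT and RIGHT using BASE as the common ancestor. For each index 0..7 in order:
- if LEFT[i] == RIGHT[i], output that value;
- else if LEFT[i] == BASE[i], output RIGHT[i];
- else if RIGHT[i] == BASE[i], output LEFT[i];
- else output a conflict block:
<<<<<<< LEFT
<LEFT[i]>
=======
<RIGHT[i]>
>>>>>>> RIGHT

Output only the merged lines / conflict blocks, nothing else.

Answer: alpha
kilo
charlie
india
india
foxtrot
golf
kilo

Derivation:
Final LEFT:  [charlie, kilo, echo, india, india, foxtrot, golf, kilo]
Final RIGHT: [alpha, kilo, charlie, golf, india, foxtrot, golf, kilo]
i=0: L=charlie=BASE, R=alpha -> take RIGHT -> alpha
i=1: L=kilo R=kilo -> agree -> kilo
i=2: L=echo=BASE, R=charlie -> take RIGHT -> charlie
i=3: L=india, R=golf=BASE -> take LEFT -> india
i=4: L=india R=india -> agree -> india
i=5: L=foxtrot R=foxtrot -> agree -> foxtrot
i=6: L=golf R=golf -> agree -> golf
i=7: L=kilo R=kilo -> agree -> kilo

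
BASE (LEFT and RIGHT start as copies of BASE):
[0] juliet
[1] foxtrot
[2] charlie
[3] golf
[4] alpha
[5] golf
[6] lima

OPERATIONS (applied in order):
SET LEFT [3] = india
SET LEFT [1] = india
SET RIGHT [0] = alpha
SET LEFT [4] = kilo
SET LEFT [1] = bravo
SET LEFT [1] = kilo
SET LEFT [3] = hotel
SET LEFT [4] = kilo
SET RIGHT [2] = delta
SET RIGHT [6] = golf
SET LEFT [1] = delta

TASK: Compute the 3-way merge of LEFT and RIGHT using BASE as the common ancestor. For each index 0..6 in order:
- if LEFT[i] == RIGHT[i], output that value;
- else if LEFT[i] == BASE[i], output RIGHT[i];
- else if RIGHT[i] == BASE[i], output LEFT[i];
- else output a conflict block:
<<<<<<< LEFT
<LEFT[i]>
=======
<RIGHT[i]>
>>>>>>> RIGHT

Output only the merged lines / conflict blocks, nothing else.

Final LEFT:  [juliet, delta, charlie, hotel, kilo, golf, lima]
Final RIGHT: [alpha, foxtrot, delta, golf, alpha, golf, golf]
i=0: L=juliet=BASE, R=alpha -> take RIGHT -> alpha
i=1: L=delta, R=foxtrot=BASE -> take LEFT -> delta
i=2: L=charlie=BASE, R=delta -> take RIGHT -> delta
i=3: L=hotel, R=golf=BASE -> take LEFT -> hotel
i=4: L=kilo, R=alpha=BASE -> take LEFT -> kilo
i=5: L=golf R=golf -> agree -> golf
i=6: L=lima=BASE, R=golf -> take RIGHT -> golf

Answer: alpha
delta
delta
hotel
kilo
golf
golf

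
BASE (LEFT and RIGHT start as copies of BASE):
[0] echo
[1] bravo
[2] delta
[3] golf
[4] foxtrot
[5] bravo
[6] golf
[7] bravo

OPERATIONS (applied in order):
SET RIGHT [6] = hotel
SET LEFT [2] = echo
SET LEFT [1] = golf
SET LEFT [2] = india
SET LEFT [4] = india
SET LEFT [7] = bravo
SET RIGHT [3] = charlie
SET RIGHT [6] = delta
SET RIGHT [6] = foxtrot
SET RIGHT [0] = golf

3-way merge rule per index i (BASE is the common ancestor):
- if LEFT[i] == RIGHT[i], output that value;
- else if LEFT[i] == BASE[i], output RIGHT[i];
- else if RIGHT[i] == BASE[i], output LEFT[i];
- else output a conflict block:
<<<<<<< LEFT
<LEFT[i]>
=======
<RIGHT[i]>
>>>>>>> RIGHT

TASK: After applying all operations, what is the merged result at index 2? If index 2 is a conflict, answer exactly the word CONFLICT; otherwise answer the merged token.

Final LEFT:  [echo, golf, india, golf, india, bravo, golf, bravo]
Final RIGHT: [golf, bravo, delta, charlie, foxtrot, bravo, foxtrot, bravo]
i=0: L=echo=BASE, R=golf -> take RIGHT -> golf
i=1: L=golf, R=bravo=BASE -> take LEFT -> golf
i=2: L=india, R=delta=BASE -> take LEFT -> india
i=3: L=golf=BASE, R=charlie -> take RIGHT -> charlie
i=4: L=india, R=foxtrot=BASE -> take LEFT -> india
i=5: L=bravo R=bravo -> agree -> bravo
i=6: L=golf=BASE, R=foxtrot -> take RIGHT -> foxtrot
i=7: L=bravo R=bravo -> agree -> bravo
Index 2 -> india

Answer: india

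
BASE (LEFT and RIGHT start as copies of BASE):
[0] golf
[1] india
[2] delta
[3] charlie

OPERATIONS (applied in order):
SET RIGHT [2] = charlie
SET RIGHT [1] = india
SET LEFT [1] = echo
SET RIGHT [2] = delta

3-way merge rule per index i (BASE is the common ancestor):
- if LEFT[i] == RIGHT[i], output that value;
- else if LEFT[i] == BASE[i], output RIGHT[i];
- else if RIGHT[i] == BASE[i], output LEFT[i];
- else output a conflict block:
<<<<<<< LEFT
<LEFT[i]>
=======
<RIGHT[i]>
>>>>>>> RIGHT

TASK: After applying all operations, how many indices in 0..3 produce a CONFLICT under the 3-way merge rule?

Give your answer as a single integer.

Final LEFT:  [golf, echo, delta, charlie]
Final RIGHT: [golf, india, delta, charlie]
i=0: L=golf R=golf -> agree -> golf
i=1: L=echo, R=india=BASE -> take LEFT -> echo
i=2: L=delta R=delta -> agree -> delta
i=3: L=charlie R=charlie -> agree -> charlie
Conflict count: 0

Answer: 0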